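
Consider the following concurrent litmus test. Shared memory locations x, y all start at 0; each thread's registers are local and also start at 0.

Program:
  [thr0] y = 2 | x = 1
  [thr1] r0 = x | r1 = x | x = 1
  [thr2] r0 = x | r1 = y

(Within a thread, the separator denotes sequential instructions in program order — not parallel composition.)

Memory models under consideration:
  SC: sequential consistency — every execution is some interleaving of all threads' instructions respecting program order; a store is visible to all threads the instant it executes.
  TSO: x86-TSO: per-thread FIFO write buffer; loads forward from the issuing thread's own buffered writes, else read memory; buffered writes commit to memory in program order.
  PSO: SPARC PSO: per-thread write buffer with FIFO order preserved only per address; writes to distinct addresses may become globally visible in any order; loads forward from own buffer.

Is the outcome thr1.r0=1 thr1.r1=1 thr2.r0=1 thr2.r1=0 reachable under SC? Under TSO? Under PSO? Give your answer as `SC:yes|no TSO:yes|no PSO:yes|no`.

outcome vector order: (thr1.r0,thr1.r1,thr2.r0,thr2.r1)
[SC] allowed = {0000, 0002, 0010, 0012, 0100, 0102, 0112, 1100, 1102, 1112}
[TSO] allowed = {0000, 0002, 0010, 0012, 0100, 0102, 0112, 1100, 1102, 1112}
[PSO] allowed = {0000, 0002, 0010, 0012, 0100, 0102, 0110, 0112, 1100, 1102, 1110, 1112}
target 1110 ∈ {PSO}

SC:no TSO:no PSO:yes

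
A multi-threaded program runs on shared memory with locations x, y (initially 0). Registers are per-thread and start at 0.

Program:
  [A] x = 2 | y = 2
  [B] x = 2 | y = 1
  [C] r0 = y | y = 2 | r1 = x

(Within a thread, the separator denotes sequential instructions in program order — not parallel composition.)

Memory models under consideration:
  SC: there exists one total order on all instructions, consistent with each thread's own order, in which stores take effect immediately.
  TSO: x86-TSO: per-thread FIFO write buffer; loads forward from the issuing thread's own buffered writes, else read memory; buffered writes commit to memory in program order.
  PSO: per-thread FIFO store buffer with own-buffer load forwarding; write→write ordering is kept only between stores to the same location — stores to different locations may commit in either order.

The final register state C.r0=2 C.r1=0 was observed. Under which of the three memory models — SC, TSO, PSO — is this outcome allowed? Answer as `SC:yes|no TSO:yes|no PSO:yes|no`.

SC:no TSO:no PSO:yes

outcome vector order: (C.r0,C.r1)
under SC → (0,0), (0,2), (1,2), (2,2)
under TSO → (0,0), (0,2), (1,2), (2,2)
under PSO → (0,0), (0,2), (1,0), (1,2), (2,0), (2,2)
target (2,0) ∈ {PSO}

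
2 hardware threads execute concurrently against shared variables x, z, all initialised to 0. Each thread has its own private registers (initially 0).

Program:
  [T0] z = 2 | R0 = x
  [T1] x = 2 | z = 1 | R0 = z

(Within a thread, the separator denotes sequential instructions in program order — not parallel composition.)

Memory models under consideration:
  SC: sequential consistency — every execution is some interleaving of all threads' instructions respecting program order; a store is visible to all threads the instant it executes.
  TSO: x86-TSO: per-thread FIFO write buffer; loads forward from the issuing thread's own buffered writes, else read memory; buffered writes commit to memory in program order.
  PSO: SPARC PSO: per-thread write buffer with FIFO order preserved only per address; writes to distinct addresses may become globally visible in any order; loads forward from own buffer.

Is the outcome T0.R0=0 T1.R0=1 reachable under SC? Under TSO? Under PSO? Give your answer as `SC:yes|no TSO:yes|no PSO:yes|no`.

SC:yes TSO:yes PSO:yes

outcome vector order: (T0.R0,T1.R0)
under SC → 01, 21, 22
under TSO → 01, 02, 21, 22
under PSO → 01, 02, 21, 22
target 01 ∈ {SC,TSO,PSO}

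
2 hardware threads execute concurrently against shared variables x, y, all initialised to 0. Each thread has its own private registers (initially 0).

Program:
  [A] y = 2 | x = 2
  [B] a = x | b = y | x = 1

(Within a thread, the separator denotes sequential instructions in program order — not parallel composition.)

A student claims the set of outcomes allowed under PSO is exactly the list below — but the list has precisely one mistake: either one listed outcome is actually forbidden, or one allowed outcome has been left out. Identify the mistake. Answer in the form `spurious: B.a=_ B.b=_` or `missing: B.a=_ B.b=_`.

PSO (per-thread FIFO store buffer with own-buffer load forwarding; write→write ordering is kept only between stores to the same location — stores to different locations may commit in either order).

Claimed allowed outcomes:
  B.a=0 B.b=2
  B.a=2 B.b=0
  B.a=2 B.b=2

outcome vector order: (B.a,B.b)
[PSO] allowed = {0/0 0/2 2/0 2/2}
PSO∖claimed = {0/0}

missing: B.a=0 B.b=0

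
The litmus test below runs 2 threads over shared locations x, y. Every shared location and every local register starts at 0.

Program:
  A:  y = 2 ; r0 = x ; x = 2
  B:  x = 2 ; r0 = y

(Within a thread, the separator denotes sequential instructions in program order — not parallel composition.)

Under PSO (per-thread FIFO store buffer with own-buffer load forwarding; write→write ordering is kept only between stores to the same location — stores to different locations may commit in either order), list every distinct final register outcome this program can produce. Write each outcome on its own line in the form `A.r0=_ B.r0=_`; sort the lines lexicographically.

outcome vector order: (A.r0,B.r0)
|PSO outcomes| = 4

A.r0=0 B.r0=0
A.r0=0 B.r0=2
A.r0=2 B.r0=0
A.r0=2 B.r0=2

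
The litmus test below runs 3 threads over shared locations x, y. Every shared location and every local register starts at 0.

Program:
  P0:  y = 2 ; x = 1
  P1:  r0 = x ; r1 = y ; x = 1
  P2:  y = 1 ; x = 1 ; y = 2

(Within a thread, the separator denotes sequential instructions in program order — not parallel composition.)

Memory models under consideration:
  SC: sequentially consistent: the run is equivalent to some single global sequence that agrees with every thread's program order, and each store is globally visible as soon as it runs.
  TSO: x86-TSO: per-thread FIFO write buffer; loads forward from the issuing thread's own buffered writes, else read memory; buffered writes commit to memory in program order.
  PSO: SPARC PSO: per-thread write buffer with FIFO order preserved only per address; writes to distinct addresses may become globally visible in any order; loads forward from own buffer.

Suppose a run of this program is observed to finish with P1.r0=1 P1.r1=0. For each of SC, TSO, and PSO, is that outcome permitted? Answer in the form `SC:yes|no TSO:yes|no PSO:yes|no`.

outcome vector order: (P1.r0,P1.r1)
[SC] allowed = {00 01 02 11 12}
[TSO] allowed = {00 01 02 11 12}
[PSO] allowed = {00 01 02 10 11 12}
target 10 ∈ {PSO}

SC:no TSO:no PSO:yes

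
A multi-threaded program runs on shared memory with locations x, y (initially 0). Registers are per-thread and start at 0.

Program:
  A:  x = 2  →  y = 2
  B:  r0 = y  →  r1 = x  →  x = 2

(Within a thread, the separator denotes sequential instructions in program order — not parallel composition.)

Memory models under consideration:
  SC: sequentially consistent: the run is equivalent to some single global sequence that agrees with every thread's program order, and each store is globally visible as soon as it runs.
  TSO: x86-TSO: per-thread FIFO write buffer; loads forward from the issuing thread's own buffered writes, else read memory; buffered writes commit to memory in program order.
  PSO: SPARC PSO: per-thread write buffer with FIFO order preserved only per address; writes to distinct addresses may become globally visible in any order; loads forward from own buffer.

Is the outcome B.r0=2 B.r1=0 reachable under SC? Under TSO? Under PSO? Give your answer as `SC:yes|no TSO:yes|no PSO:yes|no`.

SC:no TSO:no PSO:yes

outcome vector order: (B.r0,B.r1)
SC: 3 outcomes — {0/0 0/2 2/2}
TSO: 3 outcomes — {0/0 0/2 2/2}
PSO: 4 outcomes — {0/0 0/2 2/0 2/2}
target 2/0 ∈ {PSO}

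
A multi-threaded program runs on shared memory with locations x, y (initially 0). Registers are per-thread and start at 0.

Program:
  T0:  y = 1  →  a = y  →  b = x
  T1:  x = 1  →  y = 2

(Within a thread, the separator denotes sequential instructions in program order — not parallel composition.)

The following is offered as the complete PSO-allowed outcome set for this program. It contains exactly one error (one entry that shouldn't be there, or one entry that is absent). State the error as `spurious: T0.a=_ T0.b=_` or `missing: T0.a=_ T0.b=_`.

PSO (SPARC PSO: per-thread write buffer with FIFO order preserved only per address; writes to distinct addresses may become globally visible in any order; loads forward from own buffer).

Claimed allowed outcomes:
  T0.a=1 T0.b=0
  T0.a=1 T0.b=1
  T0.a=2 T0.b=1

outcome vector order: (T0.a,T0.b)
[PSO] allowed = {(1,0) (1,1) (2,0) (2,1)}
PSO∖claimed = {(2,0)}

missing: T0.a=2 T0.b=0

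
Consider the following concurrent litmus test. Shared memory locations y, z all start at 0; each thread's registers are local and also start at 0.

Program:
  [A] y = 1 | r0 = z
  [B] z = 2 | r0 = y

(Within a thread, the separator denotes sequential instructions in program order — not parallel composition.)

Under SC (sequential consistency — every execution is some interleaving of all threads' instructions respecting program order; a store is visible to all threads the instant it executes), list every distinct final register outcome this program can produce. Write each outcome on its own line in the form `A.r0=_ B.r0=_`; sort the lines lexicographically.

outcome vector order: (A.r0,B.r0)
|SC outcomes| = 3

A.r0=0 B.r0=1
A.r0=2 B.r0=0
A.r0=2 B.r0=1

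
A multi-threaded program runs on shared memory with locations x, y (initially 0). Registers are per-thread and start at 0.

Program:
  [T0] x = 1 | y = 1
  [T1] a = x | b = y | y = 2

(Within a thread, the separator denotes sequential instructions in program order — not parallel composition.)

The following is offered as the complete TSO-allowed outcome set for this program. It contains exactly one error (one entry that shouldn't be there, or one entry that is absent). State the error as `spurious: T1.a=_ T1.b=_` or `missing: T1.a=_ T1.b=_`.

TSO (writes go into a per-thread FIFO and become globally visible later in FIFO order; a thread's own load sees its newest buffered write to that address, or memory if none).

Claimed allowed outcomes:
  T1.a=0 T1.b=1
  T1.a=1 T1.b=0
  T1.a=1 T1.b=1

outcome vector order: (T1.a,T1.b)
[TSO] allowed = {0/0; 0/1; 1/0; 1/1}
TSO∖claimed = {0/0}

missing: T1.a=0 T1.b=0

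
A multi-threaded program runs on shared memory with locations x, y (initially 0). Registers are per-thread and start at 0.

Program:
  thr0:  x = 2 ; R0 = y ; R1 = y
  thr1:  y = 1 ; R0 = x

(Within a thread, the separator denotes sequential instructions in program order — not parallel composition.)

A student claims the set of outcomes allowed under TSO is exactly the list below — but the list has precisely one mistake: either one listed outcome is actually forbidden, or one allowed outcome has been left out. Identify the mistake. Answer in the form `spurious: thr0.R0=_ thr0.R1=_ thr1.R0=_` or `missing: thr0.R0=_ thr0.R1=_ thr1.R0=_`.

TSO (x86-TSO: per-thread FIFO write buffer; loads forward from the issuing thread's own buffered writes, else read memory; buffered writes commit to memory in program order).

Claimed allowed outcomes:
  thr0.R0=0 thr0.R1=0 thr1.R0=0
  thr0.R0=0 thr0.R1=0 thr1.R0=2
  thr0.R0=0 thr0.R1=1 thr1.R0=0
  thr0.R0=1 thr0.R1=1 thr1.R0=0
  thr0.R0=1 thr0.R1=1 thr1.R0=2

outcome vector order: (thr0.R0,thr0.R1,thr1.R0)
[TSO] allowed = {<0 0 0>; <0 0 2>; <0 1 0>; <0 1 2>; <1 1 0>; <1 1 2>}
TSO∖claimed = {<0 1 2>}

missing: thr0.R0=0 thr0.R1=1 thr1.R0=2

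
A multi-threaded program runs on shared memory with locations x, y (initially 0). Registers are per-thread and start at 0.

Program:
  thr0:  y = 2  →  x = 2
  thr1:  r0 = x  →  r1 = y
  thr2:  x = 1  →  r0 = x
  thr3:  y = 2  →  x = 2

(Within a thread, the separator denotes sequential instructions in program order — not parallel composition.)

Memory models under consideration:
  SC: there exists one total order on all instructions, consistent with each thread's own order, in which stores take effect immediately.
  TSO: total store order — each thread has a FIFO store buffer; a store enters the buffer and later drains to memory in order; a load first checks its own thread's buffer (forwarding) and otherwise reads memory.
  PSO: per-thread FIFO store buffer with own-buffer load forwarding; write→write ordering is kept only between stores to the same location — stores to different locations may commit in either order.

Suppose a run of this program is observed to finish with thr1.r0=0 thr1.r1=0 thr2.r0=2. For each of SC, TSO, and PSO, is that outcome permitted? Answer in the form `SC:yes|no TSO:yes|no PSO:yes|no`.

SC:yes TSO:yes PSO:yes

outcome vector order: (thr1.r0,thr1.r1,thr2.r0)
SC (10): (0,0,1); (0,0,2); (0,2,1); (0,2,2); (1,0,1); (1,0,2); (1,2,1); (1,2,2); (2,2,1); (2,2,2)
TSO (10): (0,0,1); (0,0,2); (0,2,1); (0,2,2); (1,0,1); (1,0,2); (1,2,1); (1,2,2); (2,2,1); (2,2,2)
PSO (12): (0,0,1); (0,0,2); (0,2,1); (0,2,2); (1,0,1); (1,0,2); (1,2,1); (1,2,2); (2,0,1); (2,0,2); (2,2,1); (2,2,2)
target (0,0,2) ∈ {SC,TSO,PSO}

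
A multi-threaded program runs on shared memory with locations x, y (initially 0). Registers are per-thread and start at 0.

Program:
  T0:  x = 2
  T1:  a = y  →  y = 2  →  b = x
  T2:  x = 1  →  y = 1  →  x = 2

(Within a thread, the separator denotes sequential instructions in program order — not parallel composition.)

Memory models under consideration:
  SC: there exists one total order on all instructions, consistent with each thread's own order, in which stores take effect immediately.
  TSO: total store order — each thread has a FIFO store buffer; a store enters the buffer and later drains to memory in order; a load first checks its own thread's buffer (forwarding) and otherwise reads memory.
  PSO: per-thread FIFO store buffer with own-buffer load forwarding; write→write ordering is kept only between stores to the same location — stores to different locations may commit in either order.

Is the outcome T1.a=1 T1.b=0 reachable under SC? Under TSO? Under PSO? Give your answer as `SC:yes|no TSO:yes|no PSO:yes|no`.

SC:no TSO:no PSO:yes

outcome vector order: (T1.a,T1.b)
[SC] allowed = {0/0 0/1 0/2 1/1 1/2}
[TSO] allowed = {0/0 0/1 0/2 1/1 1/2}
[PSO] allowed = {0/0 0/1 0/2 1/0 1/1 1/2}
target 1/0 ∈ {PSO}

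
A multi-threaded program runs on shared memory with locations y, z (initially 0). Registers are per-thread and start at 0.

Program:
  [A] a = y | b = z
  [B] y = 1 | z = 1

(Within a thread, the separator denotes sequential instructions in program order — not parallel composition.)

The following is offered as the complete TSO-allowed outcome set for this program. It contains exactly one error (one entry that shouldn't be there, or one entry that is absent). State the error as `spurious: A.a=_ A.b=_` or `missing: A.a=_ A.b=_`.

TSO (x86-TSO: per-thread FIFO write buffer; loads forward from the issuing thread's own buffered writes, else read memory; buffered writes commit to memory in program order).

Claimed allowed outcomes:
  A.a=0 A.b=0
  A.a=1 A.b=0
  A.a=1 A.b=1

outcome vector order: (A.a,A.b)
TSO: 4 outcomes — {00 01 10 11}
TSO∖claimed = {01}

missing: A.a=0 A.b=1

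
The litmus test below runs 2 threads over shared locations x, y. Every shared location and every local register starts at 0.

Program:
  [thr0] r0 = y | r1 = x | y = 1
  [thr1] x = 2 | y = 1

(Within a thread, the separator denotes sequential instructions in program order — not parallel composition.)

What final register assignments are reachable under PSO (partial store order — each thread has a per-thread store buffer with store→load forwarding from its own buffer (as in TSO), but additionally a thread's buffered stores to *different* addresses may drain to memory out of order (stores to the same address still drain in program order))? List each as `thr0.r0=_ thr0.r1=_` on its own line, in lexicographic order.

outcome vector order: (thr0.r0,thr0.r1)
|PSO outcomes| = 4

thr0.r0=0 thr0.r1=0
thr0.r0=0 thr0.r1=2
thr0.r0=1 thr0.r1=0
thr0.r0=1 thr0.r1=2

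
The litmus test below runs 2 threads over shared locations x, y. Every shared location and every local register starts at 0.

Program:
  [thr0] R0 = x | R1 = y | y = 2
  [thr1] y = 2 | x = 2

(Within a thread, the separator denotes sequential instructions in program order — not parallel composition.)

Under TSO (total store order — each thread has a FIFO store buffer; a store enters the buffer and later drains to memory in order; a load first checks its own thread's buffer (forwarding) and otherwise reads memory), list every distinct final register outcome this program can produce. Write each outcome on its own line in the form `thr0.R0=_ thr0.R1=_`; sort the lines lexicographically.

outcome vector order: (thr0.R0,thr0.R1)
|TSO outcomes| = 3

thr0.R0=0 thr0.R1=0
thr0.R0=0 thr0.R1=2
thr0.R0=2 thr0.R1=2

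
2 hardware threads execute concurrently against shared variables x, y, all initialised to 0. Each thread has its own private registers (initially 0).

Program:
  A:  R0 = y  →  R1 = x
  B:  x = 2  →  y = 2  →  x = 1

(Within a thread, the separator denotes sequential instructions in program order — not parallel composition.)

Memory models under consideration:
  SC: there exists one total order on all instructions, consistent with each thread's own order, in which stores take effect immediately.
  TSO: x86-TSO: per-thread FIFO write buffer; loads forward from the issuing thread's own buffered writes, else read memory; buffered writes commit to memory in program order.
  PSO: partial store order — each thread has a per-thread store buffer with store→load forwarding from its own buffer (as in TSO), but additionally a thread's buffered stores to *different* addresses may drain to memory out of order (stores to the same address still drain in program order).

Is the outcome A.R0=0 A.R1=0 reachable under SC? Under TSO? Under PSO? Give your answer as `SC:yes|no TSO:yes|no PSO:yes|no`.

SC:yes TSO:yes PSO:yes

outcome vector order: (A.R0,A.R1)
under SC → <0 0> <0 1> <0 2> <2 1> <2 2>
under TSO → <0 0> <0 1> <0 2> <2 1> <2 2>
under PSO → <0 0> <0 1> <0 2> <2 0> <2 1> <2 2>
target <0 0> ∈ {SC,TSO,PSO}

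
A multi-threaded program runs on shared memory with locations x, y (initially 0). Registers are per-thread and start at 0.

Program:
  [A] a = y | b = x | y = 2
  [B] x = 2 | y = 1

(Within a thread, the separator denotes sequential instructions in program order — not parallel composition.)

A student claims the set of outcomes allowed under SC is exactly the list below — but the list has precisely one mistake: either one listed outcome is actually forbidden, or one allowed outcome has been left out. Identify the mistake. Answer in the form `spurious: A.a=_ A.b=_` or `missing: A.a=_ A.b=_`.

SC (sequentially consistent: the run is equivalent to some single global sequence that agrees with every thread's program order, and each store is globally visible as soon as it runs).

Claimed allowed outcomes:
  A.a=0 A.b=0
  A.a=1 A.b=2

missing: A.a=0 A.b=2

outcome vector order: (A.a,A.b)
SC (3): 0/0; 0/2; 1/2
SC∖claimed = {0/2}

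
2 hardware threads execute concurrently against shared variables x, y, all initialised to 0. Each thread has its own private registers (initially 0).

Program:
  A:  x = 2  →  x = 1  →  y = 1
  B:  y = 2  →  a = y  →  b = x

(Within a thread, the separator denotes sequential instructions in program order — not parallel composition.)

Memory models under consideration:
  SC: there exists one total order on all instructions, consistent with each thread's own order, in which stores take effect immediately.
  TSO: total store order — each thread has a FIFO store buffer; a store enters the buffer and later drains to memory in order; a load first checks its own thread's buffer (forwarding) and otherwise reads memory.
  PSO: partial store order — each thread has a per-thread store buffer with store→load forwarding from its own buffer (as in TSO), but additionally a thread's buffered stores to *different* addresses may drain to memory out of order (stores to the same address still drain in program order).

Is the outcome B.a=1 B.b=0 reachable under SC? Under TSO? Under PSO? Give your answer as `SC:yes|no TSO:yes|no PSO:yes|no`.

outcome vector order: (B.a,B.b)
SC: 4 outcomes — {1/1, 2/0, 2/1, 2/2}
TSO: 4 outcomes — {1/1, 2/0, 2/1, 2/2}
PSO: 6 outcomes — {1/0, 1/1, 1/2, 2/0, 2/1, 2/2}
target 1/0 ∈ {PSO}

SC:no TSO:no PSO:yes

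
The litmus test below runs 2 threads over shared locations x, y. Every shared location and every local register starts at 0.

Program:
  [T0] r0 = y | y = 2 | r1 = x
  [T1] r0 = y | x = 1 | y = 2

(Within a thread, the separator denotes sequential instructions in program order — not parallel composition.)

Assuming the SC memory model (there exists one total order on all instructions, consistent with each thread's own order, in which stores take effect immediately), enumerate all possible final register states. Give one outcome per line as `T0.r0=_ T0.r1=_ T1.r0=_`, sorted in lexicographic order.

T0.r0=0 T0.r1=0 T1.r0=0
T0.r0=0 T0.r1=0 T1.r0=2
T0.r0=0 T0.r1=1 T1.r0=0
T0.r0=0 T0.r1=1 T1.r0=2
T0.r0=2 T0.r1=1 T1.r0=0

outcome vector order: (T0.r0,T0.r1,T1.r0)
|SC outcomes| = 5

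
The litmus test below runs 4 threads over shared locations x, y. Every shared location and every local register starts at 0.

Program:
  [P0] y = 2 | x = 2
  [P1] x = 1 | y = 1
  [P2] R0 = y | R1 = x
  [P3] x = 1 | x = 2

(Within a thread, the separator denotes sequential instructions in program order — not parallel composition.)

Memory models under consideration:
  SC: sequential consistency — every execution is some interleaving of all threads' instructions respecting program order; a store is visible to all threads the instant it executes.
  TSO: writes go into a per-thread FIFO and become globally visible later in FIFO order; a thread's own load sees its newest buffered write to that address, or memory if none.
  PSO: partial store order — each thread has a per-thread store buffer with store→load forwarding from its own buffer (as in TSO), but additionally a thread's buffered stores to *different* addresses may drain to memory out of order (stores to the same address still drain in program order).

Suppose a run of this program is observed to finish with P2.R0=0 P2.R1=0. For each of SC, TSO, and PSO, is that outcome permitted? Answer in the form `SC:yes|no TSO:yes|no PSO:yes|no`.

outcome vector order: (P2.R0,P2.R1)
[SC] allowed = {(0,0); (0,1); (0,2); (1,1); (1,2); (2,0); (2,1); (2,2)}
[TSO] allowed = {(0,0); (0,1); (0,2); (1,1); (1,2); (2,0); (2,1); (2,2)}
[PSO] allowed = {(0,0); (0,1); (0,2); (1,0); (1,1); (1,2); (2,0); (2,1); (2,2)}
target (0,0) ∈ {SC,TSO,PSO}

SC:yes TSO:yes PSO:yes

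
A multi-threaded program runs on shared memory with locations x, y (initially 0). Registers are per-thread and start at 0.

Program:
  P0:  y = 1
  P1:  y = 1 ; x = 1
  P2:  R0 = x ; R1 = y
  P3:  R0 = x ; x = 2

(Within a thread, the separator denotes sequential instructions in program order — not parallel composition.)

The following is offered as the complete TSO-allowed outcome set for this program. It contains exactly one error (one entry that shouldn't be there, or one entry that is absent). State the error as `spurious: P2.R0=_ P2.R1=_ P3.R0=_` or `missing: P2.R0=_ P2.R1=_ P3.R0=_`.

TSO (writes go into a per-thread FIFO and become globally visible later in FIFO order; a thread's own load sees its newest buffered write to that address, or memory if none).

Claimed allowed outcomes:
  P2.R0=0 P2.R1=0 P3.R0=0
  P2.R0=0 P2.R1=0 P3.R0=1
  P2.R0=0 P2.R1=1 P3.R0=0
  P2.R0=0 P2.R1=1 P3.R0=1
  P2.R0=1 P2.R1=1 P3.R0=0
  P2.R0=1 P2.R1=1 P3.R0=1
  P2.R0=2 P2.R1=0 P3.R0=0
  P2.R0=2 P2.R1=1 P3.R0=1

missing: P2.R0=2 P2.R1=1 P3.R0=0

outcome vector order: (P2.R0,P2.R1,P3.R0)
under TSO → 000 001 010 011 110 111 200 210 211
TSO∖claimed = {210}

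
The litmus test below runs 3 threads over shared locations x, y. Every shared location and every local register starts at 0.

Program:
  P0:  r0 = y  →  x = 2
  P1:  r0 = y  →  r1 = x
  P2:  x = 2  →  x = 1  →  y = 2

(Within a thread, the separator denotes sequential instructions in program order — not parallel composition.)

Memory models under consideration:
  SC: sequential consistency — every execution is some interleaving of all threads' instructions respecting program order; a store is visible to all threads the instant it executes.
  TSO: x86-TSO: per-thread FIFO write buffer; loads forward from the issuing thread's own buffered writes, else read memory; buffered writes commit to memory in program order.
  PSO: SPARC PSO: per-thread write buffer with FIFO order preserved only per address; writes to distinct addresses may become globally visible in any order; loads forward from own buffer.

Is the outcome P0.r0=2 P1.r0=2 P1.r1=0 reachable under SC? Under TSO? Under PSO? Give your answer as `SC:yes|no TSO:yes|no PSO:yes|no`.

SC:no TSO:no PSO:yes

outcome vector order: (P0.r0,P1.r0,P1.r1)
[SC] allowed = {0/0/0 0/0/1 0/0/2 0/2/1 0/2/2 2/0/0 2/0/1 2/0/2 2/2/1 2/2/2}
[TSO] allowed = {0/0/0 0/0/1 0/0/2 0/2/1 0/2/2 2/0/0 2/0/1 2/0/2 2/2/1 2/2/2}
[PSO] allowed = {0/0/0 0/0/1 0/0/2 0/2/0 0/2/1 0/2/2 2/0/0 2/0/1 2/0/2 2/2/0 2/2/1 2/2/2}
target 2/2/0 ∈ {PSO}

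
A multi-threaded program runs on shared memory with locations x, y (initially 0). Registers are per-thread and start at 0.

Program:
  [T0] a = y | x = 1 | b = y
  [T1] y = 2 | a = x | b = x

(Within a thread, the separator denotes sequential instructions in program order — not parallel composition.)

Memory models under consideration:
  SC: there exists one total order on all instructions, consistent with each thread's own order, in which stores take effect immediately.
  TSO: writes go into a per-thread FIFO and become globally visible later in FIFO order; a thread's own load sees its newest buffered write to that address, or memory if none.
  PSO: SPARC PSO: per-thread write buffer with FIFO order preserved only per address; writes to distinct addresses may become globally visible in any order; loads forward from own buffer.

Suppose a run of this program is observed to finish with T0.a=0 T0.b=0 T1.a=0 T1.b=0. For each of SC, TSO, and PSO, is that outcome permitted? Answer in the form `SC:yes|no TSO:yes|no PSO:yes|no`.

outcome vector order: (T0.a,T0.b,T1.a,T1.b)
under SC → <0 0 1 1>, <0 2 0 0>, <0 2 0 1>, <0 2 1 1>, <2 2 0 0>, <2 2 0 1>, <2 2 1 1>
under TSO → <0 0 0 0>, <0 0 0 1>, <0 0 1 1>, <0 2 0 0>, <0 2 0 1>, <0 2 1 1>, <2 2 0 0>, <2 2 0 1>, <2 2 1 1>
under PSO → <0 0 0 0>, <0 0 0 1>, <0 0 1 1>, <0 2 0 0>, <0 2 0 1>, <0 2 1 1>, <2 2 0 0>, <2 2 0 1>, <2 2 1 1>
target <0 0 0 0> ∈ {TSO,PSO}

SC:no TSO:yes PSO:yes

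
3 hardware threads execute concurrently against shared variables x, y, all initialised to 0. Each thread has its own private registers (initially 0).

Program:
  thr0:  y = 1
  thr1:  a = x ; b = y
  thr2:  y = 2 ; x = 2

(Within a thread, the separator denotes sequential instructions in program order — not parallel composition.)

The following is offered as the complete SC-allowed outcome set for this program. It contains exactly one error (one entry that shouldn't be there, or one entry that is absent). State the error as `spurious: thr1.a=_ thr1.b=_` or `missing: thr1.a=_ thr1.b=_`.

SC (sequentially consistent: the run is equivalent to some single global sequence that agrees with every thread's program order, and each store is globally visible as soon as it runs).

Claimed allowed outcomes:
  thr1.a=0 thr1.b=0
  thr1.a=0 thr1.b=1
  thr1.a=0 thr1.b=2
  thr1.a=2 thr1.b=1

outcome vector order: (thr1.a,thr1.b)
under SC → 00, 01, 02, 21, 22
SC∖claimed = {22}

missing: thr1.a=2 thr1.b=2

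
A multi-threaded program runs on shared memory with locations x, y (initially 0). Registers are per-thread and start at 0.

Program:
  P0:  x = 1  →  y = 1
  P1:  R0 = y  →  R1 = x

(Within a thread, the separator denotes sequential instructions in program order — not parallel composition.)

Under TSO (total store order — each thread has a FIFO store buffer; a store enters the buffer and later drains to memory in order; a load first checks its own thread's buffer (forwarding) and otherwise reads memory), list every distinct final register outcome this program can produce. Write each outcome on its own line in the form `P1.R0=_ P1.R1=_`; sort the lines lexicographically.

outcome vector order: (P1.R0,P1.R1)
|TSO outcomes| = 3

P1.R0=0 P1.R1=0
P1.R0=0 P1.R1=1
P1.R0=1 P1.R1=1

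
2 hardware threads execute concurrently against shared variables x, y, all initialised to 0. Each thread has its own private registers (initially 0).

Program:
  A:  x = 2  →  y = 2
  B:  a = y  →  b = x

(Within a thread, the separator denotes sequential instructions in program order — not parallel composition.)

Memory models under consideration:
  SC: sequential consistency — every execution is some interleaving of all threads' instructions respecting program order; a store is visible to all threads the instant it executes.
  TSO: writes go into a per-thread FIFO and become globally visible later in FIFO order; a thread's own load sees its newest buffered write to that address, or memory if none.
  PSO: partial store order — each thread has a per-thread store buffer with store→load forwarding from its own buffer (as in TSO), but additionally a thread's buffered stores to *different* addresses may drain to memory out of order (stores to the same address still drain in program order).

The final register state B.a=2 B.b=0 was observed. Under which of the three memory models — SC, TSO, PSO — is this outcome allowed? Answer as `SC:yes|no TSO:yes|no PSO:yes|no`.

outcome vector order: (B.a,B.b)
SC: 3 outcomes — {<0 0>, <0 2>, <2 2>}
TSO: 3 outcomes — {<0 0>, <0 2>, <2 2>}
PSO: 4 outcomes — {<0 0>, <0 2>, <2 0>, <2 2>}
target <2 0> ∈ {PSO}

SC:no TSO:no PSO:yes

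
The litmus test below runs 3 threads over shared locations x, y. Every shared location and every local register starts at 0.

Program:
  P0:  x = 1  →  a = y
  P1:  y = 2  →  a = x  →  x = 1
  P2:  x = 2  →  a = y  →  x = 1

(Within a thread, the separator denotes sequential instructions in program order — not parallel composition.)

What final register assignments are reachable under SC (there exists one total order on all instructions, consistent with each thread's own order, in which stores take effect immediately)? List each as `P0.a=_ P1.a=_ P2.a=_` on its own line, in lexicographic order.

P0.a=0 P1.a=1 P2.a=0
P0.a=0 P1.a=1 P2.a=2
P0.a=0 P1.a=2 P2.a=0
P0.a=0 P1.a=2 P2.a=2
P0.a=2 P1.a=0 P2.a=2
P0.a=2 P1.a=1 P2.a=0
P0.a=2 P1.a=1 P2.a=2
P0.a=2 P1.a=2 P2.a=0
P0.a=2 P1.a=2 P2.a=2

outcome vector order: (P0.a,P1.a,P2.a)
|SC outcomes| = 9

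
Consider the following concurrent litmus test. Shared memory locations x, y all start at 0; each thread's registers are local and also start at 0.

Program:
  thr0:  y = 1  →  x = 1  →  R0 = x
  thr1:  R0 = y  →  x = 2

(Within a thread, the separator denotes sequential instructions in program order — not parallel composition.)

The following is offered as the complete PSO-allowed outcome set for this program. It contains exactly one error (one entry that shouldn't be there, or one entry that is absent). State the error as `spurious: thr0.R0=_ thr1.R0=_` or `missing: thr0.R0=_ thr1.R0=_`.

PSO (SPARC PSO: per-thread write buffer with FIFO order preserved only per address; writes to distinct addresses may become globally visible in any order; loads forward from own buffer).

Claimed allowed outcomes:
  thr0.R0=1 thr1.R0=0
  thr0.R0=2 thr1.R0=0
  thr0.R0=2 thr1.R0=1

missing: thr0.R0=1 thr1.R0=1

outcome vector order: (thr0.R0,thr1.R0)
PSO: 4 outcomes — {1/0 1/1 2/0 2/1}
PSO∖claimed = {1/1}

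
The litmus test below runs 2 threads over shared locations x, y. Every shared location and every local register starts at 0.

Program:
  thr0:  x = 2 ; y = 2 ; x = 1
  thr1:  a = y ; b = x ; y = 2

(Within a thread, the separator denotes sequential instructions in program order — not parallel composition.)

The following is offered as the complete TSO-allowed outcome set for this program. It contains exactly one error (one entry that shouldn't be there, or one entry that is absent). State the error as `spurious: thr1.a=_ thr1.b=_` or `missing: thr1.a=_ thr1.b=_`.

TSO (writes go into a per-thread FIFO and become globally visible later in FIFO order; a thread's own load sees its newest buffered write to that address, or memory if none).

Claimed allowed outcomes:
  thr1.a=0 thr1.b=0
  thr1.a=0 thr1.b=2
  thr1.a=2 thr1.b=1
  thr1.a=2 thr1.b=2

missing: thr1.a=0 thr1.b=1

outcome vector order: (thr1.a,thr1.b)
TSO (5): (0,0) (0,1) (0,2) (2,1) (2,2)
TSO∖claimed = {(0,1)}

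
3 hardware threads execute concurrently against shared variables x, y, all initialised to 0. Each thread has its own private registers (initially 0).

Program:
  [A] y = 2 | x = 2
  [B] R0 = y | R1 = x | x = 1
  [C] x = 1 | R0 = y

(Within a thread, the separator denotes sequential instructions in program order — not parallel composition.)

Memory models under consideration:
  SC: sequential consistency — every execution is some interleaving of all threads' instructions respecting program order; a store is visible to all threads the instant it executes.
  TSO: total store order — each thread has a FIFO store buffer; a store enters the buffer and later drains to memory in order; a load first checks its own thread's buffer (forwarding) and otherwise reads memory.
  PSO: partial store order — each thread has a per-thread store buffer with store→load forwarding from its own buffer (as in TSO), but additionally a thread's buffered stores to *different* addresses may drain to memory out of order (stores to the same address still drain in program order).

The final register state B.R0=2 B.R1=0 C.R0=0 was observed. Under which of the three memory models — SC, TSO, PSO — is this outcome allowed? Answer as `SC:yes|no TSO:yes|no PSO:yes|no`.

outcome vector order: (B.R0,B.R1,C.R0)
under SC → <0 0 0>, <0 0 2>, <0 1 0>, <0 1 2>, <0 2 0>, <0 2 2>, <2 0 2>, <2 1 0>, <2 1 2>, <2 2 0>, <2 2 2>
under TSO → <0 0 0>, <0 0 2>, <0 1 0>, <0 1 2>, <0 2 0>, <0 2 2>, <2 0 0>, <2 0 2>, <2 1 0>, <2 1 2>, <2 2 0>, <2 2 2>
under PSO → <0 0 0>, <0 0 2>, <0 1 0>, <0 1 2>, <0 2 0>, <0 2 2>, <2 0 0>, <2 0 2>, <2 1 0>, <2 1 2>, <2 2 0>, <2 2 2>
target <2 0 0> ∈ {TSO,PSO}

SC:no TSO:yes PSO:yes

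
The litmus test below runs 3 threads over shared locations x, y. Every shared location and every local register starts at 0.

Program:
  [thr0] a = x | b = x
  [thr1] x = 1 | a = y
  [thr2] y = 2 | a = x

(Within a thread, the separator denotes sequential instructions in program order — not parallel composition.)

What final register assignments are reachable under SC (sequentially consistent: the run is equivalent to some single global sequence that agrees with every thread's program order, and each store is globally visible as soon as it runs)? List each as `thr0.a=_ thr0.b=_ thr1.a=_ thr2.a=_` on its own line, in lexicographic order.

thr0.a=0 thr0.b=0 thr1.a=0 thr2.a=1
thr0.a=0 thr0.b=0 thr1.a=2 thr2.a=0
thr0.a=0 thr0.b=0 thr1.a=2 thr2.a=1
thr0.a=0 thr0.b=1 thr1.a=0 thr2.a=1
thr0.a=0 thr0.b=1 thr1.a=2 thr2.a=0
thr0.a=0 thr0.b=1 thr1.a=2 thr2.a=1
thr0.a=1 thr0.b=1 thr1.a=0 thr2.a=1
thr0.a=1 thr0.b=1 thr1.a=2 thr2.a=0
thr0.a=1 thr0.b=1 thr1.a=2 thr2.a=1

outcome vector order: (thr0.a,thr0.b,thr1.a,thr2.a)
|SC outcomes| = 9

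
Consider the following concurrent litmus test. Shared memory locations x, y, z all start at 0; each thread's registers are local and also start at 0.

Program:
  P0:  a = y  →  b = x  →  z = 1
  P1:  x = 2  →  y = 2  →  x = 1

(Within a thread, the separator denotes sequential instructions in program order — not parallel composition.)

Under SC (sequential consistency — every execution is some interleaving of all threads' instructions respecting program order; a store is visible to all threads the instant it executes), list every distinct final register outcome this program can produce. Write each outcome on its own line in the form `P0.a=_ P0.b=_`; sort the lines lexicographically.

outcome vector order: (P0.a,P0.b)
|SC outcomes| = 5

P0.a=0 P0.b=0
P0.a=0 P0.b=1
P0.a=0 P0.b=2
P0.a=2 P0.b=1
P0.a=2 P0.b=2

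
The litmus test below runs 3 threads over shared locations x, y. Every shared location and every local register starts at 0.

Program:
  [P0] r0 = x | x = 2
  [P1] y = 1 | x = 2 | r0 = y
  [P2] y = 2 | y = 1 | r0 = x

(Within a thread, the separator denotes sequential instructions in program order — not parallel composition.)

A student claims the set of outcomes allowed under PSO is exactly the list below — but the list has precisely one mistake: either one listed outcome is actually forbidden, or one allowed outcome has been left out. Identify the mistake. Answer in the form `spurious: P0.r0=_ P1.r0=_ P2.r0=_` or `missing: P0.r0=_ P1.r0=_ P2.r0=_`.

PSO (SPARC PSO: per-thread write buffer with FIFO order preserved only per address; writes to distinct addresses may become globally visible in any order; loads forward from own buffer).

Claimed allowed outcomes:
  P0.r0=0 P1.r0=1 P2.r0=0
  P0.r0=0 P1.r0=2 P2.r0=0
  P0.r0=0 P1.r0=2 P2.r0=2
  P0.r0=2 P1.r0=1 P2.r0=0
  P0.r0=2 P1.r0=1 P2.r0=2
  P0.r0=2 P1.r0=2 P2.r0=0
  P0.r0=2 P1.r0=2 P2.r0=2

missing: P0.r0=0 P1.r0=1 P2.r0=2

outcome vector order: (P0.r0,P1.r0,P2.r0)
PSO: 8 outcomes — {0/1/0 0/1/2 0/2/0 0/2/2 2/1/0 2/1/2 2/2/0 2/2/2}
PSO∖claimed = {0/1/2}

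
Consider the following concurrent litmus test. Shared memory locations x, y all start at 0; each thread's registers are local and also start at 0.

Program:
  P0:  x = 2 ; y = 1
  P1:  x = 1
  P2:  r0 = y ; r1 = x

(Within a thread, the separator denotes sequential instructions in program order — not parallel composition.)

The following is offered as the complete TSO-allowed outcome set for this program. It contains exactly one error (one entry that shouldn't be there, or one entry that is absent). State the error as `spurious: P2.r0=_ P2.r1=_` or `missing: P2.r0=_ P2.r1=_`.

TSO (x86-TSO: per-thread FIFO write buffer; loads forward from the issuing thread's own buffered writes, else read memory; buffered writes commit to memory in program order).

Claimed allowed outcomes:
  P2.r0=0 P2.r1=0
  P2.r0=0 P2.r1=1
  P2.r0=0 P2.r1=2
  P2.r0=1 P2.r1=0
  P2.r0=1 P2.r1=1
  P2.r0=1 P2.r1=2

outcome vector order: (P2.r0,P2.r1)
TSO: 5 outcomes — {(0,0) (0,1) (0,2) (1,1) (1,2)}
claimed∖TSO = {(1,0)}

spurious: P2.r0=1 P2.r1=0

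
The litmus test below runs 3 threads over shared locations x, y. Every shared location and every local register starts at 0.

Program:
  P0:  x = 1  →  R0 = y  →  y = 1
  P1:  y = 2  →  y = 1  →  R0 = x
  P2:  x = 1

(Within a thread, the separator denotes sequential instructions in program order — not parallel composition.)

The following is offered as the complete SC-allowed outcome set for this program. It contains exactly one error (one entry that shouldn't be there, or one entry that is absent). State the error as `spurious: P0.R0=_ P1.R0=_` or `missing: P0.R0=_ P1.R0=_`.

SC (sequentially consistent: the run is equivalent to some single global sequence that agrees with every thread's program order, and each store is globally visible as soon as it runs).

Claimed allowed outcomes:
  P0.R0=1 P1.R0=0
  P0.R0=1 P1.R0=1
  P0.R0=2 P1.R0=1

missing: P0.R0=0 P1.R0=1

outcome vector order: (P0.R0,P1.R0)
under SC → <0 1>; <1 0>; <1 1>; <2 1>
SC∖claimed = {<0 1>}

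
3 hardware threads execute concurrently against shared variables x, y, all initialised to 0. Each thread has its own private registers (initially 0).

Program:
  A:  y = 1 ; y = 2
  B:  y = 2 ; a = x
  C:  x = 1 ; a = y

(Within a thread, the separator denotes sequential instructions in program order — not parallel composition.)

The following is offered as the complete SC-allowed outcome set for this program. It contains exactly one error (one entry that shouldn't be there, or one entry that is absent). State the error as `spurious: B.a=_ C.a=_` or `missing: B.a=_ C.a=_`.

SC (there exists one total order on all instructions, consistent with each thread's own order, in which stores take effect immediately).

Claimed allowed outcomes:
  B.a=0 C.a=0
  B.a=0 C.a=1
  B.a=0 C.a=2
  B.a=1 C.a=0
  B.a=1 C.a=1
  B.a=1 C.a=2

outcome vector order: (B.a,C.a)
under SC → 0/1 0/2 1/0 1/1 1/2
claimed∖SC = {0/0}

spurious: B.a=0 C.a=0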